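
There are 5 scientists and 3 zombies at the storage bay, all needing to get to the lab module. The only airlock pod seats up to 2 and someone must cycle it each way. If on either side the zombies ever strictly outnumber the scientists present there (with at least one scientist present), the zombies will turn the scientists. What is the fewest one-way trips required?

Counting alone: each trip to the lab module takes at most 2 across and each return brings at least 1 back, so after t trips out (and t−1 returns) at most 2t − (t−1) of the 8 are across; that first reaches 8 at t = 7, so at least 13 crossings are needed.
The plan below uses exactly 13 crossings, so it is optimal:
1. 2 zombies → the lab module.  (the storage bay: 5S 1Z; the lab module: 0S 2Z)
2. 1 zombie ← the storage bay.  (the storage bay: 5S 2Z; the lab module: 0S 1Z)
3. 2 zombies → the lab module.  (the storage bay: 5S 0Z; the lab module: 0S 3Z)
4. 1 zombie ← the storage bay.  (the storage bay: 5S 1Z; the lab module: 0S 2Z)
5. 2 scientists → the lab module.  (the storage bay: 3S 1Z; the lab module: 2S 2Z)
6. 1 zombie ← the storage bay.  (the storage bay: 3S 2Z; the lab module: 2S 1Z)
7. 1 scientist and 1 zombie → the lab module.  (the storage bay: 2S 1Z; the lab module: 3S 2Z)
8. 1 zombie ← the storage bay.  (the storage bay: 2S 2Z; the lab module: 3S 1Z)
9. 2 zombies → the lab module.  (the storage bay: 2S 0Z; the lab module: 3S 3Z)
10. 1 zombie ← the storage bay.  (the storage bay: 2S 1Z; the lab module: 3S 2Z)
11. 1 scientist and 1 zombie → the lab module.  (the storage bay: 1S 0Z; the lab module: 4S 3Z)
12. 1 zombie ← the storage bay.  (the storage bay: 1S 1Z; the lab module: 4S 2Z)
13. 1 scientist and 1 zombie → the lab module.  (the storage bay: 0S 0Z; the lab module: 5S 3Z)

13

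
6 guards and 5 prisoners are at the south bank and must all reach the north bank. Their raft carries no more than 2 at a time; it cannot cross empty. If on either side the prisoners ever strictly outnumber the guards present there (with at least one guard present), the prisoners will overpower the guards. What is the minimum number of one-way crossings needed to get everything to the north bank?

19

Counting alone: each trip to the north bank takes at most 2 across and each return brings at least 1 back, so after t trips out (and t−1 returns) at most 2t − (t−1) of the 11 are across; that first reaches 11 at t = 10, so at least 19 crossings are needed.
The plan below uses exactly 19 crossings, so it is optimal:
1. 2 prisoners → the north bank.  (the south bank: 6G 3P; the north bank: 0G 2P)
2. 1 prisoner ← the south bank.  (the south bank: 6G 4P; the north bank: 0G 1P)
3. 2 prisoners → the north bank.  (the south bank: 6G 2P; the north bank: 0G 3P)
4. 1 prisoner ← the south bank.  (the south bank: 6G 3P; the north bank: 0G 2P)
5. 2 guards → the north bank.  (the south bank: 4G 3P; the north bank: 2G 2P)
6. 1 prisoner ← the south bank.  (the south bank: 4G 4P; the north bank: 2G 1P)
7. 1 guard and 1 prisoner → the north bank.  (the south bank: 3G 3P; the north bank: 3G 2P)
8. 1 guard ← the south bank.  (the south bank: 4G 3P; the north bank: 2G 2P)
9. 1 guard and 1 prisoner → the north bank.  (the south bank: 3G 2P; the north bank: 3G 3P)
10. 1 prisoner ← the south bank.  (the south bank: 3G 3P; the north bank: 3G 2P)
11. 1 guard and 1 prisoner → the north bank.  (the south bank: 2G 2P; the north bank: 4G 3P)
12. 1 guard ← the south bank.  (the south bank: 3G 2P; the north bank: 3G 3P)
13. 1 guard and 1 prisoner → the north bank.  (the south bank: 2G 1P; the north bank: 4G 4P)
14. 1 prisoner ← the south bank.  (the south bank: 2G 2P; the north bank: 4G 3P)
15. 1 guard and 1 prisoner → the north bank.  (the south bank: 1G 1P; the north bank: 5G 4P)
16. 1 guard ← the south bank.  (the south bank: 2G 1P; the north bank: 4G 4P)
17. 1 guard and 1 prisoner → the north bank.  (the south bank: 1G 0P; the north bank: 5G 5P)
18. 1 prisoner ← the south bank.  (the south bank: 1G 1P; the north bank: 5G 4P)
19. 1 guard and 1 prisoner → the north bank.  (the south bank: 0G 0P; the north bank: 6G 5P)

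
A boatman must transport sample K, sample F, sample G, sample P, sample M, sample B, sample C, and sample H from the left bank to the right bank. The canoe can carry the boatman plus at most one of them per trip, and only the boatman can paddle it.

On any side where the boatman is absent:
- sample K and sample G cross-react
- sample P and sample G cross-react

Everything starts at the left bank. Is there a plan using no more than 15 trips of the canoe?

Counting alone: the boatman can take at most 1 across per trip to the right bank, so moving all 8 needs at least 8 loaded trips out, with a return between consecutive ones — at least 15 crossings.
The safety rule pushes this higher. Following every safe sequence of crossings, the most of the 8 that can be at the right bank as the canoe arrives there on crossing 15 is 7 — never all 8.
So the move cannot be finished within 15 crossings. (The shortest complete plan takes 17:)
1. Boatman goes to the right bank with sample G.  [the left bank: sample B, sample C, sample F, sample H, sample K, sample M, sample P | the right bank: sample G]
2. Boatman goes back to the left bank alone.  [the left bank: sample B, sample C, sample F, sample H, sample K, sample M, sample P | the right bank: sample G]
3. Boatman goes to the right bank with sample K.  [the left bank: sample B, sample C, sample F, sample H, sample M, sample P | the right bank: sample G, sample K]
4. Boatman goes back to the left bank with sample G.  [the left bank: sample B, sample C, sample F, sample G, sample H, sample M, sample P | the right bank: sample K]
5. Boatman goes to the right bank with sample P.  [the left bank: sample B, sample C, sample F, sample G, sample H, sample M | the right bank: sample K, sample P]
6. Boatman goes back to the left bank alone.  [the left bank: sample B, sample C, sample F, sample G, sample H, sample M | the right bank: sample K, sample P]
7. Boatman goes to the right bank with sample F.  [the left bank: sample B, sample C, sample G, sample H, sample M | the right bank: sample F, sample K, sample P]
8. Boatman goes back to the left bank alone.  [the left bank: sample B, sample C, sample G, sample H, sample M | the right bank: sample F, sample K, sample P]
9. Boatman goes to the right bank with sample M.  [the left bank: sample B, sample C, sample G, sample H | the right bank: sample F, sample K, sample M, sample P]
10. Boatman goes back to the left bank alone.  [the left bank: sample B, sample C, sample G, sample H | the right bank: sample F, sample K, sample M, sample P]
11. Boatman goes to the right bank with sample B.  [the left bank: sample C, sample G, sample H | the right bank: sample B, sample F, sample K, sample M, sample P]
12. Boatman goes back to the left bank alone.  [the left bank: sample C, sample G, sample H | the right bank: sample B, sample F, sample K, sample M, sample P]
13. Boatman goes to the right bank with sample C.  [the left bank: sample G, sample H | the right bank: sample B, sample C, sample F, sample K, sample M, sample P]
14. Boatman goes back to the left bank alone.  [the left bank: sample G, sample H | the right bank: sample B, sample C, sample F, sample K, sample M, sample P]
15. Boatman goes to the right bank with sample H.  [the left bank: sample G | the right bank: sample B, sample C, sample F, sample H, sample K, sample M, sample P]
16. Boatman goes back to the left bank alone.  [the left bank: sample G | the right bank: sample B, sample C, sample F, sample H, sample K, sample M, sample P]
17. Boatman goes to the right bank with sample G.  [the left bank: — | the right bank: sample B, sample C, sample F, sample G, sample H, sample K, sample M, sample P]

No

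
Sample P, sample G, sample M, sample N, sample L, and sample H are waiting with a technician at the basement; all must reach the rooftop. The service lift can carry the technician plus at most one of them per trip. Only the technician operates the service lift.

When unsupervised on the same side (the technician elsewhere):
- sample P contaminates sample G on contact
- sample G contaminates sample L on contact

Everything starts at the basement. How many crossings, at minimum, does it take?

13

Counting alone: the technician can take at most 1 across per trip to the rooftop, so moving all 6 needs at least 6 loaded trips out, with a return between consecutive ones — at least 11 crossings.
The safety rule pushes this higher. Following every safe sequence of crossings, the most of the 6 that can be at the rooftop as the service lift arrives there on crossing 11 is 5 — never all 6.
So no plan with fewer than 13 crossings exists, and this one achieves 13:
1. Technician goes to the rooftop with sample G.
2. Technician goes back to the basement alone.
3. Technician goes to the rooftop with sample P.
4. Technician goes back to the basement with sample G.
5. Technician goes to the rooftop with sample L.
6. Technician goes back to the basement alone.
7. Technician goes to the rooftop with sample M.
8. Technician goes back to the basement alone.
9. Technician goes to the rooftop with sample N.
10. Technician goes back to the basement alone.
11. Technician goes to the rooftop with sample H.
12. Technician goes back to the basement alone.
13. Technician goes to the rooftop with sample G.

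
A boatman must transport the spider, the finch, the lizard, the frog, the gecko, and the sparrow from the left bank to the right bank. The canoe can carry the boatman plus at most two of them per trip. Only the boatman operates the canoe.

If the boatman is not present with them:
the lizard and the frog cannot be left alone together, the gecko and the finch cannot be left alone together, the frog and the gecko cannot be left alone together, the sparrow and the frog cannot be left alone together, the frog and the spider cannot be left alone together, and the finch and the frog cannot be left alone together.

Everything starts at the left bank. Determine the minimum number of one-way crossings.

Counting alone: the boatman can take at most 2 across per trip to the right bank, so moving all 6 needs at least 3 loaded trips out, with a return between consecutive ones — at least 5 crossings.
The safety rule pushes this higher. Following every safe sequence of crossings, the most of the 6 that can be at the right bank as the canoe arrives there on crossings 5, 7 is 4, 5 respectively — never all 6.
So no plan with fewer than 9 crossings exists, and this one achieves 9:
1. Boatman goes to the right bank with the finch and the frog.  [the left bank: the gecko, the lizard, the sparrow, the spider | the right bank: the finch, the frog]
2. Boatman goes back to the left bank with the finch.  [the left bank: the finch, the gecko, the lizard, the sparrow, the spider | the right bank: the frog]
3. Boatman goes to the right bank with the finch and the spider.  [the left bank: the gecko, the lizard, the sparrow | the right bank: the finch, the frog, the spider]
4. Boatman goes back to the left bank with the frog.  [the left bank: the frog, the gecko, the lizard, the sparrow | the right bank: the finch, the spider]
5. Boatman goes to the right bank with the frog and the lizard.  [the left bank: the gecko, the sparrow | the right bank: the finch, the frog, the lizard, the spider]
6. Boatman goes back to the left bank with the frog.  [the left bank: the frog, the gecko, the sparrow | the right bank: the finch, the lizard, the spider]
7. Boatman goes to the right bank with the frog and the sparrow.  [the left bank: the gecko | the right bank: the finch, the frog, the lizard, the sparrow, the spider]
8. Boatman goes back to the left bank with the frog.  [the left bank: the frog, the gecko | the right bank: the finch, the lizard, the sparrow, the spider]
9. Boatman goes to the right bank with the frog and the gecko.  [the left bank: — | the right bank: the finch, the frog, the gecko, the lizard, the sparrow, the spider]

9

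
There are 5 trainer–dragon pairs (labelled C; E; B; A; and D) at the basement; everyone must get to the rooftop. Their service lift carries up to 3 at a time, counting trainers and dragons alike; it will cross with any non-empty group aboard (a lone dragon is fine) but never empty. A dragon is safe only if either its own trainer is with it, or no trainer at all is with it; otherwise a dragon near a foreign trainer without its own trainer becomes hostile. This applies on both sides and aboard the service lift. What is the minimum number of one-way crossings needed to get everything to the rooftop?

11

Counting alone: each trip to the rooftop takes at most 3 across and each return brings at least 1 back, so after t trips out (and t−1 returns) at most 3t − (t−1) of the 10 are across; that first reaches 10 at t = 5, so at least 9 crossings are needed.
The safety rule pushes this higher. Following every safe sequence of crossings, the most of the 10 that can be at the rooftop as the service lift arrives there on crossing 9 is 9 — never all 10.
So no plan with fewer than 11 crossings exists, and this one achieves 11:
1. dragon C and trainer C cross → the rooftop.
2. trainer C crosses ← the basement.
3. dragon A, dragon B, and dragon E cross → the rooftop.
4. dragon C crosses ← the basement.
5. trainer A, trainer B, and trainer E cross → the rooftop.
6. dragon E and trainer E cross ← the basement.
7. trainer C, trainer D, and trainer E cross → the rooftop.
8. dragon B crosses ← the basement.
9. dragon C and dragon E cross → the rooftop.
10. dragon C crosses ← the basement.
11. dragon B, dragon C, and dragon D cross → the rooftop.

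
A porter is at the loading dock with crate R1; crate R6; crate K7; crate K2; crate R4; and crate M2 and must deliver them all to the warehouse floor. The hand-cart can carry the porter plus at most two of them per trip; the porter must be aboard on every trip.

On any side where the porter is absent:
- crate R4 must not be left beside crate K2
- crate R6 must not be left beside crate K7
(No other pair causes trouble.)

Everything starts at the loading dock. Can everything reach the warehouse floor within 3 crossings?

Counting alone: the porter can take at most 2 across per trip to the warehouse floor, so moving all 6 needs at least 3 loaded trips out, with a return between consecutive ones — at least 5 crossings.
Since 3 < 5, 3 crossings cannot be enough. (The shortest complete plan in fact takes 5:)
1. Porter goes to the warehouse floor with crate K2 and crate R6.  [the loading dock: crate K7, crate M2, crate R1, crate R4 | the warehouse floor: crate K2, crate R6]
2. Porter goes back to the loading dock alone.  [the loading dock: crate K7, crate M2, crate R1, crate R4 | the warehouse floor: crate K2, crate R6]
3. Porter goes to the warehouse floor with crate M2 and crate R1.  [the loading dock: crate K7, crate R4 | the warehouse floor: crate K2, crate M2, crate R1, crate R6]
4. Porter goes back to the loading dock alone.  [the loading dock: crate K7, crate R4 | the warehouse floor: crate K2, crate M2, crate R1, crate R6]
5. Porter goes to the warehouse floor with crate K7 and crate R4.  [the loading dock: — | the warehouse floor: crate K2, crate K7, crate M2, crate R1, crate R4, crate R6]

No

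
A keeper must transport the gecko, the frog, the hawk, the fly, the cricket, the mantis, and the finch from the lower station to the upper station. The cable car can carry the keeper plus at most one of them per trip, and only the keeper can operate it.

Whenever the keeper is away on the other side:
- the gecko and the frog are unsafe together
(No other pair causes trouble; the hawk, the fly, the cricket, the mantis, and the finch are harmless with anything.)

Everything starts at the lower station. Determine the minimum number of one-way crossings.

Counting alone: the keeper can take at most 1 across per trip to the upper station, so moving all 7 needs at least 7 loaded trips out, with a return between consecutive ones — at least 13 crossings.
The plan below uses exactly 13 crossings, so it is optimal:
1. Keeper goes to the upper station with the gecko.  [the lower station: the cricket, the finch, the fly, the frog, the hawk, the mantis | the upper station: the gecko]
2. Keeper goes back to the lower station alone.  [the lower station: the cricket, the finch, the fly, the frog, the hawk, the mantis | the upper station: the gecko]
3. Keeper goes to the upper station with the hawk.  [the lower station: the cricket, the finch, the fly, the frog, the mantis | the upper station: the gecko, the hawk]
4. Keeper goes back to the lower station alone.  [the lower station: the cricket, the finch, the fly, the frog, the mantis | the upper station: the gecko, the hawk]
5. Keeper goes to the upper station with the fly.  [the lower station: the cricket, the finch, the frog, the mantis | the upper station: the fly, the gecko, the hawk]
6. Keeper goes back to the lower station alone.  [the lower station: the cricket, the finch, the frog, the mantis | the upper station: the fly, the gecko, the hawk]
7. Keeper goes to the upper station with the cricket.  [the lower station: the finch, the frog, the mantis | the upper station: the cricket, the fly, the gecko, the hawk]
8. Keeper goes back to the lower station alone.  [the lower station: the finch, the frog, the mantis | the upper station: the cricket, the fly, the gecko, the hawk]
9. Keeper goes to the upper station with the mantis.  [the lower station: the finch, the frog | the upper station: the cricket, the fly, the gecko, the hawk, the mantis]
10. Keeper goes back to the lower station alone.  [the lower station: the finch, the frog | the upper station: the cricket, the fly, the gecko, the hawk, the mantis]
11. Keeper goes to the upper station with the finch.  [the lower station: the frog | the upper station: the cricket, the finch, the fly, the gecko, the hawk, the mantis]
12. Keeper goes back to the lower station alone.  [the lower station: the frog | the upper station: the cricket, the finch, the fly, the gecko, the hawk, the mantis]
13. Keeper goes to the upper station with the frog.  [the lower station: — | the upper station: the cricket, the finch, the fly, the frog, the gecko, the hawk, the mantis]

13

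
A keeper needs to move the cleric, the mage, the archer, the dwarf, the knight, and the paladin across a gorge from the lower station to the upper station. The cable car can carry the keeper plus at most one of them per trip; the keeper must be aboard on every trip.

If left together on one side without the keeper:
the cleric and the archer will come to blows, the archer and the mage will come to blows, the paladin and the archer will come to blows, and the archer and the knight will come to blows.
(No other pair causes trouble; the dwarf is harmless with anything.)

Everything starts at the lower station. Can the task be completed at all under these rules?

No

Following every safe sequence of crossings from the start, the most of the 6 that can be at the upper station as the cable car arrives there on crossings 1, 3, 5 is 1, 2, 3 respectively; the best ever achieved is 3 of 6.
From crossing 7 on, no configuration arises that was not already reachable earlier: only 22 distinct safe configurations (who is on which side, and where the cable car is) can ever be reached, none of them has everyone across, and every continuation just revisits them. So no valid plan exists.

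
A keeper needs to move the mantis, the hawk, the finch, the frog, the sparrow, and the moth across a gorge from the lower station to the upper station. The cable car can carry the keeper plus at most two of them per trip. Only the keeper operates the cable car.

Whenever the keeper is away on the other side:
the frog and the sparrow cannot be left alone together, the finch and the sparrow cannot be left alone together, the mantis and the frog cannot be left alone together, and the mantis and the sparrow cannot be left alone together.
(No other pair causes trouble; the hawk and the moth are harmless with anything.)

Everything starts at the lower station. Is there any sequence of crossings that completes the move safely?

Yes

1. Keeper goes to the upper station with the mantis and the sparrow.
2. Keeper goes back to the lower station with the mantis.
3. Keeper goes to the upper station with the hawk and the mantis.
4. Keeper goes back to the lower station with the mantis.
5. Keeper goes to the upper station with the finch and the mantis.
6. Keeper goes back to the lower station with the sparrow.
7. Keeper goes to the upper station with the frog and the moth.
8. Keeper goes back to the lower station with the mantis.
9. Keeper goes to the upper station with the mantis and the sparrow.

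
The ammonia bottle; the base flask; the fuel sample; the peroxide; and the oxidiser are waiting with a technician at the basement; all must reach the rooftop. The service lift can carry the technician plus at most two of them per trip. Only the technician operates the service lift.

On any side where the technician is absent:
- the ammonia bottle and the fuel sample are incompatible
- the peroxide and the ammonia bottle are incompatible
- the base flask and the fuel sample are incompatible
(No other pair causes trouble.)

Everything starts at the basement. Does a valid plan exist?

Yes

1. Technician goes to the rooftop with the ammonia bottle and the base flask.
2. Technician goes back to the basement alone.
3. Technician goes to the rooftop with the oxidiser.
4. Technician goes back to the basement alone.
5. Technician goes to the rooftop with the fuel sample and the peroxide.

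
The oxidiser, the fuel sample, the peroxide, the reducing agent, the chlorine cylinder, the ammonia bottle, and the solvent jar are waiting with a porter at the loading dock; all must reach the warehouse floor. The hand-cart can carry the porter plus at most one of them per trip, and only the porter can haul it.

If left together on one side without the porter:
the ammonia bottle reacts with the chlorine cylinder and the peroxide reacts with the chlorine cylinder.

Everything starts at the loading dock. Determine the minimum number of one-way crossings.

15

Counting alone: the porter can take at most 1 across per trip to the warehouse floor, so moving all 7 needs at least 7 loaded trips out, with a return between consecutive ones — at least 13 crossings.
The safety rule pushes this higher. Following every safe sequence of crossings, the most of the 7 that can be at the warehouse floor as the hand-cart arrives there on crossing 13 is 6 — never all 7.
So no plan with fewer than 15 crossings exists, and this one achieves 15:
1. Porter goes to the warehouse floor with the chlorine cylinder.
2. Porter goes back to the loading dock alone.
3. Porter goes to the warehouse floor with the oxidiser.
4. Porter goes back to the loading dock alone.
5. Porter goes to the warehouse floor with the fuel sample.
6. Porter goes back to the loading dock alone.
7. Porter goes to the warehouse floor with the peroxide.
8. Porter goes back to the loading dock with the chlorine cylinder.
9. Porter goes to the warehouse floor with the ammonia bottle.
10. Porter goes back to the loading dock alone.
11. Porter goes to the warehouse floor with the reducing agent.
12. Porter goes back to the loading dock alone.
13. Porter goes to the warehouse floor with the solvent jar.
14. Porter goes back to the loading dock alone.
15. Porter goes to the warehouse floor with the chlorine cylinder.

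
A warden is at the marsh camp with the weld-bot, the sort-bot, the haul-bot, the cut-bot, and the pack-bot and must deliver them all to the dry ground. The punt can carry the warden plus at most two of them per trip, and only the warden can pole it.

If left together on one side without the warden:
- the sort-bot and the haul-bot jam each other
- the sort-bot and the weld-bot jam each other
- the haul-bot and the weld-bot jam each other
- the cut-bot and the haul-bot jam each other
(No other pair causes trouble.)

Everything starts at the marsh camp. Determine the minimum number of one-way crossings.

Counting alone: the warden can take at most 2 across per trip to the dry ground, so moving all 5 needs at least 3 loaded trips out, with a return between consecutive ones — at least 5 crossings.
The safety rule pushes this higher. Following every safe sequence of crossings, the most of the 5 that can be at the dry ground as the punt arrives there on crossing 5 is 4 — never all 5.
So no plan with fewer than 7 crossings exists, and this one achieves 7:
1. Warden goes to the dry ground with the haul-bot and the weld-bot.  [the marsh camp: the cut-bot, the pack-bot, the sort-bot | the dry ground: the haul-bot, the weld-bot]
2. Warden goes back to the marsh camp with the weld-bot.  [the marsh camp: the cut-bot, the pack-bot, the sort-bot, the weld-bot | the dry ground: the haul-bot]
3. Warden goes to the dry ground with the cut-bot and the weld-bot.  [the marsh camp: the pack-bot, the sort-bot | the dry ground: the cut-bot, the haul-bot, the weld-bot]
4. Warden goes back to the marsh camp with the haul-bot.  [the marsh camp: the haul-bot, the pack-bot, the sort-bot | the dry ground: the cut-bot, the weld-bot]
5. Warden goes to the dry ground with the pack-bot and the sort-bot.  [the marsh camp: the haul-bot | the dry ground: the cut-bot, the pack-bot, the sort-bot, the weld-bot]
6. Warden goes back to the marsh camp with the weld-bot.  [the marsh camp: the haul-bot, the weld-bot | the dry ground: the cut-bot, the pack-bot, the sort-bot]
7. Warden goes to the dry ground with the haul-bot and the weld-bot.  [the marsh camp: — | the dry ground: the cut-bot, the haul-bot, the pack-bot, the sort-bot, the weld-bot]

7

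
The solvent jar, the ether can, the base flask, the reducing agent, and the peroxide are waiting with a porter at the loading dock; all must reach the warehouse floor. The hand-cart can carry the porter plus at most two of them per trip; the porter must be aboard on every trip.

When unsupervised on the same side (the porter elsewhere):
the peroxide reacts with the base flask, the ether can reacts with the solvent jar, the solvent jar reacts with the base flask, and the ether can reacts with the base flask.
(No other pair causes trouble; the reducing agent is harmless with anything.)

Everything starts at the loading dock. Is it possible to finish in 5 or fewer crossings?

No

Counting alone: the porter can take at most 2 across per trip to the warehouse floor, so moving all 5 needs at least 3 loaded trips out, with a return between consecutive ones — at least 5 crossings.
The safety rule pushes this higher. Following every safe sequence of crossings, the most of the 5 that can be at the warehouse floor as the hand-cart arrives there on crossing 5 is 4 — never all 5.
So the move cannot be finished within 5 crossings. (The shortest complete plan takes 7:)
1. Porter goes to the warehouse floor with the base flask and the solvent jar.  [the loading dock: the ether can, the peroxide, the reducing agent | the warehouse floor: the base flask, the solvent jar]
2. Porter goes back to the loading dock with the solvent jar.  [the loading dock: the ether can, the peroxide, the reducing agent, the solvent jar | the warehouse floor: the base flask]
3. Porter goes to the warehouse floor with the reducing agent and the solvent jar.  [the loading dock: the ether can, the peroxide | the warehouse floor: the base flask, the reducing agent, the solvent jar]
4. Porter goes back to the loading dock with the solvent jar.  [the loading dock: the ether can, the peroxide, the solvent jar | the warehouse floor: the base flask, the reducing agent]
5. Porter goes to the warehouse floor with the peroxide and the solvent jar.  [the loading dock: the ether can | the warehouse floor: the base flask, the peroxide, the reducing agent, the solvent jar]
6. Porter goes back to the loading dock with the base flask.  [the loading dock: the base flask, the ether can | the warehouse floor: the peroxide, the reducing agent, the solvent jar]
7. Porter goes to the warehouse floor with the base flask and the ether can.  [the loading dock: — | the warehouse floor: the base flask, the ether can, the peroxide, the reducing agent, the solvent jar]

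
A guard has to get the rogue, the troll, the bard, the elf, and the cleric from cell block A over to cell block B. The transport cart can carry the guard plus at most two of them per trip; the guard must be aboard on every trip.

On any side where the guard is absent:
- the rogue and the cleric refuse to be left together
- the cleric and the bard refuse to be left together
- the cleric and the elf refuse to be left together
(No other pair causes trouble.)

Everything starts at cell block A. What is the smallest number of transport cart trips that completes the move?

5

Counting alone: the guard can take at most 2 across per trip to cell block B, so moving all 5 needs at least 3 loaded trips out, with a return between consecutive ones — at least 5 crossings.
The plan below uses exactly 5 crossings, so it is optimal:
1. Guard goes to cell block B with the cleric and the rogue.
2. Guard goes back to cell block A with the cleric.
3. Guard goes to cell block B with the bard and the elf.
4. Guard goes back to cell block A alone.
5. Guard goes to cell block B with the cleric and the troll.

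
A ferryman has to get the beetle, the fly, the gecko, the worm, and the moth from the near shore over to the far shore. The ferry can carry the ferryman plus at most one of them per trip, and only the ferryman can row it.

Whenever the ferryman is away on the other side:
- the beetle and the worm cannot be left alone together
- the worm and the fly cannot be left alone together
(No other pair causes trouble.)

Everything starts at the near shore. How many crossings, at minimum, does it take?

11

Counting alone: the ferryman can take at most 1 across per trip to the far shore, so moving all 5 needs at least 5 loaded trips out, with a return between consecutive ones — at least 9 crossings.
The safety rule pushes this higher. Following every safe sequence of crossings, the most of the 5 that can be at the far shore as the ferry arrives there on crossing 9 is 4 — never all 5.
So no plan with fewer than 11 crossings exists, and this one achieves 11:
1. Ferryman goes to the far shore with the worm.  [the near shore: the beetle, the fly, the gecko, the moth | the far shore: the worm]
2. Ferryman goes back to the near shore alone.  [the near shore: the beetle, the fly, the gecko, the moth | the far shore: the worm]
3. Ferryman goes to the far shore with the beetle.  [the near shore: the fly, the gecko, the moth | the far shore: the beetle, the worm]
4. Ferryman goes back to the near shore with the worm.  [the near shore: the fly, the gecko, the moth, the worm | the far shore: the beetle]
5. Ferryman goes to the far shore with the fly.  [the near shore: the gecko, the moth, the worm | the far shore: the beetle, the fly]
6. Ferryman goes back to the near shore alone.  [the near shore: the gecko, the moth, the worm | the far shore: the beetle, the fly]
7. Ferryman goes to the far shore with the gecko.  [the near shore: the moth, the worm | the far shore: the beetle, the fly, the gecko]
8. Ferryman goes back to the near shore alone.  [the near shore: the moth, the worm | the far shore: the beetle, the fly, the gecko]
9. Ferryman goes to the far shore with the moth.  [the near shore: the worm | the far shore: the beetle, the fly, the gecko, the moth]
10. Ferryman goes back to the near shore alone.  [the near shore: the worm | the far shore: the beetle, the fly, the gecko, the moth]
11. Ferryman goes to the far shore with the worm.  [the near shore: — | the far shore: the beetle, the fly, the gecko, the moth, the worm]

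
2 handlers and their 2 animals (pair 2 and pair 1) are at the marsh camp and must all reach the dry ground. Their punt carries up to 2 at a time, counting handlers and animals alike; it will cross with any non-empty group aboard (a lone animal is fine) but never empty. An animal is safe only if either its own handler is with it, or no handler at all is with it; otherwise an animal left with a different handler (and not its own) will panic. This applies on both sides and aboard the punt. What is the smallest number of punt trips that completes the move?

5

Counting alone: each trip to the dry ground takes at most 2 across and each return brings at least 1 back, so after t trips out (and t−1 returns) at most 2t − (t−1) of the 4 are across; that first reaches 4 at t = 3, so at least 5 crossings are needed.
The plan below uses exactly 5 crossings, so it is optimal:
1. animal 2 and handler 2 cross → the dry ground.
2. handler 2 crosses ← the marsh camp.
3. handler 1 and handler 2 cross → the dry ground.
4. handler 1 crosses ← the marsh camp.
5. animal 1 and handler 1 cross → the dry ground.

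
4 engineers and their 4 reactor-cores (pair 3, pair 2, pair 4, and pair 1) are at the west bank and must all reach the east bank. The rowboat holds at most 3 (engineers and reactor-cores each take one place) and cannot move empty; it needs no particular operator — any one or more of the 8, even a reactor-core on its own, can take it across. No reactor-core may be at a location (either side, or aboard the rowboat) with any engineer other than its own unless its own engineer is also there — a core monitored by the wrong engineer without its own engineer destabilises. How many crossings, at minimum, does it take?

Counting alone: each trip to the east bank takes at most 3 across and each return brings at least 1 back, so after t trips out (and t−1 returns) at most 3t − (t−1) of the 8 are across; that first reaches 8 at t = 4, so at least 7 crossings are needed.
The safety rule pushes this higher. Following every safe sequence of crossings, the most of the 8 that can be at the east bank as the rowboat arrives there on crossing 7 is 7 — never all 8.
So no plan with fewer than 9 crossings exists, and this one achieves 9:
1. engineer 3 and reactor-core 3 cross → the east bank.
2. engineer 3 crosses ← the west bank.
3. engineer 2, engineer 3, and reactor-core 2 cross → the east bank.
4. engineer 3 and reactor-core 3 cross ← the west bank.
5. engineer 1, engineer 3, and engineer 4 cross → the east bank.
6. reactor-core 2 crosses ← the west bank.
7. reactor-core 2 and reactor-core 3 cross → the east bank.
8. reactor-core 3 crosses ← the west bank.
9. reactor-core 1, reactor-core 3, and reactor-core 4 cross → the east bank.

9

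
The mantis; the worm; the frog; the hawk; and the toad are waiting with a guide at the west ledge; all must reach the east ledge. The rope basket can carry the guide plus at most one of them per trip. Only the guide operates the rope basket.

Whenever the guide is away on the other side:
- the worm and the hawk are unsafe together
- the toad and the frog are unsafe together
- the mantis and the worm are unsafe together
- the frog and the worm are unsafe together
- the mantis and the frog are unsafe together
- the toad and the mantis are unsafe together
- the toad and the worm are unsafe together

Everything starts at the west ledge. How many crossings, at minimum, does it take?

impossible

Whatever the first load, the items left behind include a forbidden pair without the guide. No opening move is safe, so no plan exists.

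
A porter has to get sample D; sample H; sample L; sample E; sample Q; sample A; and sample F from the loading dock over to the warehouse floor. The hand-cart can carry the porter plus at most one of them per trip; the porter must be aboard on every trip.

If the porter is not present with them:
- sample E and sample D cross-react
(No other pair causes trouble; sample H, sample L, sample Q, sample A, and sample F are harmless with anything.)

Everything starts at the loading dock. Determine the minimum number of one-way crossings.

Counting alone: the porter can take at most 1 across per trip to the warehouse floor, so moving all 7 needs at least 7 loaded trips out, with a return between consecutive ones — at least 13 crossings.
The plan below uses exactly 13 crossings, so it is optimal:
1. Porter goes to the warehouse floor with sample D.
2. Porter goes back to the loading dock alone.
3. Porter goes to the warehouse floor with sample H.
4. Porter goes back to the loading dock alone.
5. Porter goes to the warehouse floor with sample L.
6. Porter goes back to the loading dock alone.
7. Porter goes to the warehouse floor with sample Q.
8. Porter goes back to the loading dock alone.
9. Porter goes to the warehouse floor with sample A.
10. Porter goes back to the loading dock alone.
11. Porter goes to the warehouse floor with sample F.
12. Porter goes back to the loading dock alone.
13. Porter goes to the warehouse floor with sample E.

13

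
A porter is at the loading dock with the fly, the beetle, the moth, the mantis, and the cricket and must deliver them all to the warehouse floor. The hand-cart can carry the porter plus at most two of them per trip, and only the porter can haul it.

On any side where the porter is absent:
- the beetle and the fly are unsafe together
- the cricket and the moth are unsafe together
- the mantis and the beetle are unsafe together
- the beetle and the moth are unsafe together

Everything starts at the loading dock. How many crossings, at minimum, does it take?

Counting alone: the porter can take at most 2 across per trip to the warehouse floor, so moving all 5 needs at least 3 loaded trips out, with a return between consecutive ones — at least 5 crossings.
The plan below uses exactly 5 crossings, so it is optimal:
1. Porter goes to the warehouse floor with the beetle and the moth.
2. Porter goes back to the loading dock with the beetle.
3. Porter goes to the warehouse floor with the fly and the mantis.
4. Porter goes back to the loading dock alone.
5. Porter goes to the warehouse floor with the beetle and the cricket.

5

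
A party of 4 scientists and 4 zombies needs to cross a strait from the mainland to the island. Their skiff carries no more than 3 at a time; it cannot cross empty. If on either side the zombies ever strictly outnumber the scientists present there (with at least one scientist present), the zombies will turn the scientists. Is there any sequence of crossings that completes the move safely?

Yes

1. 2 zombies → the island.  (the mainland: 4S 2Z; the island: 0S 2Z)
2. 1 zombie ← the mainland.  (the mainland: 4S 3Z; the island: 0S 1Z)
3. 3 zombies → the island.  (the mainland: 4S 0Z; the island: 0S 4Z)
4. 1 zombie ← the mainland.  (the mainland: 4S 1Z; the island: 0S 3Z)
5. 3 scientists → the island.  (the mainland: 1S 1Z; the island: 3S 3Z)
6. 1 scientist and 1 zombie ← the mainland.  (the mainland: 2S 2Z; the island: 2S 2Z)
7. 2 scientists → the island.  (the mainland: 0S 2Z; the island: 4S 2Z)
8. 1 zombie ← the mainland.  (the mainland: 0S 3Z; the island: 4S 1Z)
9. 3 zombies → the island.  (the mainland: 0S 0Z; the island: 4S 4Z)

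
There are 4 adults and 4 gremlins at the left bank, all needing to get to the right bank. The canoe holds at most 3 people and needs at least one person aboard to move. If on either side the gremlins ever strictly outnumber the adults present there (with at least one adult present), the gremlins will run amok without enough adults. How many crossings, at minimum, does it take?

9

Counting alone: each trip to the right bank takes at most 3 across and each return brings at least 1 back, so after t trips out (and t−1 returns) at most 3t − (t−1) of the 8 are across; that first reaches 8 at t = 4, so at least 7 crossings are needed.
The safety rule pushes this higher. Following every safe sequence of crossings, the most of the 8 that can be at the right bank as the canoe arrives there on crossing 7 is 7 — never all 8.
So no plan with fewer than 9 crossings exists, and this one achieves 9:
1. 2 gremlins → the right bank.  (the left bank: 4A 2G; the right bank: 0A 2G)
2. 1 gremlin ← the left bank.  (the left bank: 4A 3G; the right bank: 0A 1G)
3. 3 gremlins → the right bank.  (the left bank: 4A 0G; the right bank: 0A 4G)
4. 1 gremlin ← the left bank.  (the left bank: 4A 1G; the right bank: 0A 3G)
5. 3 adults → the right bank.  (the left bank: 1A 1G; the right bank: 3A 3G)
6. 1 adult and 1 gremlin ← the left bank.  (the left bank: 2A 2G; the right bank: 2A 2G)
7. 2 adults → the right bank.  (the left bank: 0A 2G; the right bank: 4A 2G)
8. 1 gremlin ← the left bank.  (the left bank: 0A 3G; the right bank: 4A 1G)
9. 3 gremlins → the right bank.  (the left bank: 0A 0G; the right bank: 4A 4G)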